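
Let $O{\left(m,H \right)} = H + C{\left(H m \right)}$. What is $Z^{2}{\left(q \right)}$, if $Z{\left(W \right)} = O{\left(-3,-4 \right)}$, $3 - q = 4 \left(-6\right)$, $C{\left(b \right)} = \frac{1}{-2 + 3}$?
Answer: $9$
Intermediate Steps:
$C{\left(b \right)} = 1$ ($C{\left(b \right)} = 1^{-1} = 1$)
$q = 27$ ($q = 3 - 4 \left(-6\right) = 3 - -24 = 3 + 24 = 27$)
$O{\left(m,H \right)} = 1 + H$ ($O{\left(m,H \right)} = H + 1 = 1 + H$)
$Z{\left(W \right)} = -3$ ($Z{\left(W \right)} = 1 - 4 = -3$)
$Z^{2}{\left(q \right)} = \left(-3\right)^{2} = 9$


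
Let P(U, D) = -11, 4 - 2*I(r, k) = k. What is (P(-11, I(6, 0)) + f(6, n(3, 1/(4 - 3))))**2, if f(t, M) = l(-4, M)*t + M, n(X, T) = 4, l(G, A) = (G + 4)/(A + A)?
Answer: 49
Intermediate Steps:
I(r, k) = 2 - k/2
l(G, A) = (4 + G)/(2*A) (l(G, A) = (4 + G)/((2*A)) = (4 + G)*(1/(2*A)) = (4 + G)/(2*A))
f(t, M) = M (f(t, M) = ((4 - 4)/(2*M))*t + M = ((1/2)*0/M)*t + M = 0*t + M = 0 + M = M)
(P(-11, I(6, 0)) + f(6, n(3, 1/(4 - 3))))**2 = (-11 + 4)**2 = (-7)**2 = 49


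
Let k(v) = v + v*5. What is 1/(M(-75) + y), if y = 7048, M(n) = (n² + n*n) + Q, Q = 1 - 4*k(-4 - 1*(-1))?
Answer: 1/18371 ≈ 5.4434e-5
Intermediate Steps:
k(v) = 6*v (k(v) = v + 5*v = 6*v)
Q = 73 (Q = 1 - 24*(-4 - 1*(-1)) = 1 - 24*(-4 + 1) = 1 - 24*(-3) = 1 - 4*(-18) = 1 + 72 = 73)
M(n) = 73 + 2*n² (M(n) = (n² + n*n) + 73 = (n² + n²) + 73 = 2*n² + 73 = 73 + 2*n²)
1/(M(-75) + y) = 1/((73 + 2*(-75)²) + 7048) = 1/((73 + 2*5625) + 7048) = 1/((73 + 11250) + 7048) = 1/(11323 + 7048) = 1/18371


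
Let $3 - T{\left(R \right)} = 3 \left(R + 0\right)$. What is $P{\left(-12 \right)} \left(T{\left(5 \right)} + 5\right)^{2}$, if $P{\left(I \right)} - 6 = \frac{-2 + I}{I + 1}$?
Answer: $\frac{3920}{11} \approx 356.36$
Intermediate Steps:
$T{\left(R \right)} = 3 - 3 R$ ($T{\left(R \right)} = 3 - 3 \left(R + 0\right) = 3 - 3 R$)
$P{\left(I \right)} = 6 + \frac{-2 + I}{1 + I}$ ($P{\left(I \right)} = 6 + \frac{-2 + I}{I + 1} = 6 + \frac{-2 + I}{1 + I}$)
$P{\left(-12 \right)} \left(T{\left(5 \right)} + 5\right)^{2} = \frac{4 + 7 \left(-12\right)}{1 - 12} \left(\left(3 - 15\right) + 5\right)^{2} = \frac{4 - 84}{-11} \left(\left(3 - 15\right) + 5\right)^{2} = \left(- \frac{1}{11}\right) \left(-80\right) \left(-12 + 5\right)^{2} = \frac{80 \left(-7\right)^{2}}{11} = \frac{80}{11} \cdot 49 = \frac{3920}{11}$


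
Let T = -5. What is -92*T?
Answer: 460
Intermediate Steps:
-92*T = -92*(-5) = 460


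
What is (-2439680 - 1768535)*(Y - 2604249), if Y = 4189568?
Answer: -6671363195585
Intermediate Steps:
(-2439680 - 1768535)*(Y - 2604249) = (-2439680 - 1768535)*(4189568 - 2604249) = -4208215*1585319 = -6671363195585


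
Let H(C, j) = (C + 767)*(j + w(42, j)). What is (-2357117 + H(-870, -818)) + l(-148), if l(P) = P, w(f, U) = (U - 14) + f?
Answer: -2191641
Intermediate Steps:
w(f, U) = -14 + U + f (w(f, U) = (-14 + U) + f = -14 + U + f)
H(C, j) = (28 + 2*j)*(767 + C) (H(C, j) = (C + 767)*(j + (-14 + j + 42)) = (767 + C)*(j + (28 + j)) = (767 + C)*(28 + 2*j) = (28 + 2*j)*(767 + C))
(-2357117 + H(-870, -818)) + l(-148) = (-2357117 + (21476 + 1534*(-818) - 870*(-818) - 870*(28 - 818))) - 148 = (-2357117 + (21476 - 1254812 + 711660 - 870*(-790))) - 148 = (-2357117 + (21476 - 1254812 + 711660 + 687300)) - 148 = (-2357117 + 165624) - 148 = -2191493 - 148 = -2191641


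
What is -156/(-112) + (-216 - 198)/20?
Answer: -2703/140 ≈ -19.307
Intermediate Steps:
-156/(-112) + (-216 - 198)/20 = -156*(-1/112) - 414*1/20 = 39/28 - 207/10 = -2703/140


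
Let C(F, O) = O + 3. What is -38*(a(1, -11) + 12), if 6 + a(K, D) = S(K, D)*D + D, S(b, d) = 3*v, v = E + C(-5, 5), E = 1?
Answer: 11476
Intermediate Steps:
C(F, O) = 3 + O
v = 9 (v = 1 + (3 + 5) = 1 + 8 = 9)
S(b, d) = 27 (S(b, d) = 3*9 = 27)
a(K, D) = -6 + 28*D (a(K, D) = -6 + (27*D + D) = -6 + 28*D)
-38*(a(1, -11) + 12) = -38*((-6 + 28*(-11)) + 12) = -38*((-6 - 308) + 12) = -38*(-314 + 12) = -38*(-302) = 11476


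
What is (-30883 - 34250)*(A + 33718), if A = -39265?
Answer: 361292751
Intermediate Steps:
(-30883 - 34250)*(A + 33718) = (-30883 - 34250)*(-39265 + 33718) = -65133*(-5547) = 361292751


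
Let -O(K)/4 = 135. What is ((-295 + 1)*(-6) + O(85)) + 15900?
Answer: 17124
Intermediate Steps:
O(K) = -540 (O(K) = -4*135 = -540)
((-295 + 1)*(-6) + O(85)) + 15900 = ((-295 + 1)*(-6) - 540) + 15900 = (-294*(-6) - 540) + 15900 = (1764 - 540) + 15900 = 1224 + 15900 = 17124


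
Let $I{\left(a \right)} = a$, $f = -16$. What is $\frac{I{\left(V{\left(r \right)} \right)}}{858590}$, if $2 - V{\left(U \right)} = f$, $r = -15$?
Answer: $\frac{9}{429295} \approx 2.0965 \cdot 10^{-5}$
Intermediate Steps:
$V{\left(U \right)} = 18$ ($V{\left(U \right)} = 2 - -16 = 2 + 16 = 18$)
$\frac{I{\left(V{\left(r \right)} \right)}}{858590} = \frac{18}{858590} = 18 \cdot \frac{1}{858590} = \frac{9}{429295}$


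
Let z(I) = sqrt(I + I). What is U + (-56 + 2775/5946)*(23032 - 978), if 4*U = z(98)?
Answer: -2427410681/1982 ≈ -1.2247e+6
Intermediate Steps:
z(I) = sqrt(2)*sqrt(I) (z(I) = sqrt(2*I) = sqrt(2)*sqrt(I))
U = 7/2 (U = (sqrt(2)*sqrt(98))/4 = (sqrt(2)*(7*sqrt(2)))/4 = (1/4)*14 = 7/2 ≈ 3.5000)
U + (-56 + 2775/5946)*(23032 - 978) = 7/2 + (-56 + 2775/5946)*(23032 - 978) = 7/2 + (-56 + 2775*(1/5946))*22054 = 7/2 + (-56 + 925/1982)*22054 = 7/2 - 110067/1982*22054 = 7/2 - 1213708809/991 = -2427410681/1982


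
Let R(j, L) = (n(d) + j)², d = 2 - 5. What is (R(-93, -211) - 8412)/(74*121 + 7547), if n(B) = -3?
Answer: 804/16501 ≈ 0.048724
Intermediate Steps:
d = -3
R(j, L) = (-3 + j)²
(R(-93, -211) - 8412)/(74*121 + 7547) = ((-3 - 93)² - 8412)/(74*121 + 7547) = ((-96)² - 8412)/(8954 + 7547) = (9216 - 8412)/16501 = 804*(1/16501) = 804/16501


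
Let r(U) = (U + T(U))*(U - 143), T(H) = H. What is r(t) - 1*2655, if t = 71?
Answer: -12879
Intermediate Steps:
r(U) = 2*U*(-143 + U) (r(U) = (U + U)*(U - 143) = (2*U)*(-143 + U) = 2*U*(-143 + U))
r(t) - 1*2655 = 2*71*(-143 + 71) - 1*2655 = 2*71*(-72) - 2655 = -10224 - 2655 = -12879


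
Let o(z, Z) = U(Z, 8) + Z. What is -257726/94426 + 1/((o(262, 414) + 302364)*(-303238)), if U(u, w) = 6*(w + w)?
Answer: -11835152397471569/4336179121544556 ≈ -2.7294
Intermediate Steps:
U(u, w) = 12*w (U(u, w) = 6*(2*w) = 12*w)
o(z, Z) = 96 + Z (o(z, Z) = 12*8 + Z = 96 + Z)
-257726/94426 + 1/((o(262, 414) + 302364)*(-303238)) = -257726/94426 + 1/(((96 + 414) + 302364)*(-303238)) = -257726*1/94426 - 1/303238/(510 + 302364) = -128863/47213 - 1/303238/302874 = -128863/47213 + (1/302874)*(-1/303238) = -128863/47213 - 1/91842906012 = -11835152397471569/4336179121544556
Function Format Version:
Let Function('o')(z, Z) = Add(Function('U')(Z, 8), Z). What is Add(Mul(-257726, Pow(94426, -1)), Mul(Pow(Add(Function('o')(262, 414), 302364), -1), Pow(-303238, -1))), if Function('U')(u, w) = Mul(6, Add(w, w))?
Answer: Rational(-11835152397471569, 4336179121544556) ≈ -2.7294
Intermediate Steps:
Function('U')(u, w) = Mul(12, w) (Function('U')(u, w) = Mul(6, Mul(2, w)) = Mul(12, w))
Function('o')(z, Z) = Add(96, Z) (Function('o')(z, Z) = Add(Mul(12, 8), Z) = Add(96, Z))
Add(Mul(-257726, Pow(94426, -1)), Mul(Pow(Add(Function('o')(262, 414), 302364), -1), Pow(-303238, -1))) = Add(Mul(-257726, Pow(94426, -1)), Mul(Pow(Add(Add(96, 414), 302364), -1), Pow(-303238, -1))) = Add(Mul(-257726, Rational(1, 94426)), Mul(Pow(Add(510, 302364), -1), Rational(-1, 303238))) = Add(Rational(-128863, 47213), Mul(Pow(302874, -1), Rational(-1, 303238))) = Add(Rational(-128863, 47213), Mul(Rational(1, 302874), Rational(-1, 303238))) = Add(Rational(-128863, 47213), Rational(-1, 91842906012)) = Rational(-11835152397471569, 4336179121544556)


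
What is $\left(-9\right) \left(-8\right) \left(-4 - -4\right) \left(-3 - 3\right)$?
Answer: $0$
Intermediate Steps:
$\left(-9\right) \left(-8\right) \left(-4 - -4\right) \left(-3 - 3\right) = 72 \left(-4 + \left(-1 + 5\right)\right) \left(-6\right) = 72 \left(-4 + 4\right) \left(-6\right) = 72 \cdot 0 \left(-6\right) = 72 \cdot 0 = 0$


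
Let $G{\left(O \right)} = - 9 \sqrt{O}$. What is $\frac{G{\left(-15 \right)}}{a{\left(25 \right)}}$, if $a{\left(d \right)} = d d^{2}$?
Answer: $- \frac{9 i \sqrt{15}}{15625} \approx - 0.0022308 i$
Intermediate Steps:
$a{\left(d \right)} = d^{3}$
$\frac{G{\left(-15 \right)}}{a{\left(25 \right)}} = \frac{\left(-9\right) \sqrt{-15}}{25^{3}} = \frac{\left(-9\right) i \sqrt{15}}{15625} = - 9 i \sqrt{15} \cdot \frac{1}{15625} = - \frac{9 i \sqrt{15}}{15625}$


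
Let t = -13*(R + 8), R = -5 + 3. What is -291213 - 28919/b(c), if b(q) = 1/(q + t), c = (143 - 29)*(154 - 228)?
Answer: 245925153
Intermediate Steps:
R = -2
c = -8436 (c = 114*(-74) = -8436)
t = -78 (t = -13*(-2 + 8) = -13*6 = -78)
b(q) = 1/(-78 + q) (b(q) = 1/(q - 78) = 1/(-78 + q))
-291213 - 28919/b(c) = -291213 - 28919/(1/(-78 - 8436)) = -291213 - 28919/(1/(-8514)) = -291213 - 28919/(-1/8514) = -291213 - 28919*(-8514) = -291213 + 246216366 = 245925153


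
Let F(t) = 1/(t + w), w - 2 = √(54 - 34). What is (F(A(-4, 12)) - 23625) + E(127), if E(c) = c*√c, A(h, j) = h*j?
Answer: -24759023/1048 + 127*√127 - √5/1048 ≈ -22194.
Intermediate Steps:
w = 2 + 2*√5 (w = 2 + √(54 - 34) = 2 + √20 = 2 + 2*√5 ≈ 6.4721)
E(c) = c^(3/2)
F(t) = 1/(2 + t + 2*√5) (F(t) = 1/(t + (2 + 2*√5)) = 1/(2 + t + 2*√5))
(F(A(-4, 12)) - 23625) + E(127) = (1/(2 - 4*12 + 2*√5) - 23625) + 127^(3/2) = (1/(2 - 48 + 2*√5) - 23625) + 127*√127 = (1/(-46 + 2*√5) - 23625) + 127*√127 = (-23625 + 1/(-46 + 2*√5)) + 127*√127 = -23625 + 1/(-46 + 2*√5) + 127*√127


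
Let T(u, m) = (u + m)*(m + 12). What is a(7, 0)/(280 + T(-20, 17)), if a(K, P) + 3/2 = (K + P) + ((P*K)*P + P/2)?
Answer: 11/386 ≈ 0.028497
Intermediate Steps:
T(u, m) = (12 + m)*(m + u) (T(u, m) = (m + u)*(12 + m) = (12 + m)*(m + u))
a(K, P) = -3/2 + K + 3*P/2 + K*P**2 (a(K, P) = -3/2 + ((K + P) + ((P*K)*P + P/2)) = -3/2 + ((K + P) + ((K*P)*P + P*(1/2))) = -3/2 + ((K + P) + (K*P**2 + P/2)) = -3/2 + ((K + P) + (P/2 + K*P**2)) = -3/2 + (K + 3*P/2 + K*P**2) = -3/2 + K + 3*P/2 + K*P**2)
a(7, 0)/(280 + T(-20, 17)) = (-3/2 + 7 + (3/2)*0 + 7*0**2)/(280 + (17**2 + 12*17 + 12*(-20) + 17*(-20))) = (-3/2 + 7 + 0 + 7*0)/(280 + (289 + 204 - 240 - 340)) = (-3/2 + 7 + 0 + 0)/(280 - 87) = (11/2)/193 = (11/2)*(1/193) = 11/386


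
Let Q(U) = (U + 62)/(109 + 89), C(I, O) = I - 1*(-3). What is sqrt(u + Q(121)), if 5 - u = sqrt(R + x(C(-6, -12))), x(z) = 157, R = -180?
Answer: sqrt(25806 - 4356*I*sqrt(23))/66 ≈ 2.6025 - 0.92138*I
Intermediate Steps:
C(I, O) = 3 + I (C(I, O) = I + 3 = 3 + I)
Q(U) = 31/99 + U/198 (Q(U) = (62 + U)/198 = (62 + U)*(1/198) = 31/99 + U/198)
u = 5 - I*sqrt(23) (u = 5 - sqrt(-180 + 157) = 5 - sqrt(-23) = 5 - I*sqrt(23) ≈ 5.0 - 4.7958*I)
sqrt(u + Q(121)) = sqrt((5 - I*sqrt(23)) + (31/99 + (1/198)*121)) = sqrt((5 - I*sqrt(23)) + (31/99 + 11/18)) = sqrt((5 - I*sqrt(23)) + 61/66) = sqrt(391/66 - I*sqrt(23))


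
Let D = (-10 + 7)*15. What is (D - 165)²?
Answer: 44100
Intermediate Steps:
D = -45 (D = -3*15 = -45)
(D - 165)² = (-45 - 165)² = (-210)² = 44100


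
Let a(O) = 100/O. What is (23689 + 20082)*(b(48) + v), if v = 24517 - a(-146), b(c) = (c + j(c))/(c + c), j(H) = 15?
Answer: 2506977240495/2336 ≈ 1.0732e+9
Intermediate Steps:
b(c) = (15 + c)/(2*c) (b(c) = (c + 15)/(c + c) = (15 + c)/((2*c)) = (15 + c)*(1/(2*c)) = (15 + c)/(2*c))
v = 1789791/73 (v = 24517 - 100/(-146) = 24517 - 100*(-1)/146 = 24517 - 1*(-50/73) = 24517 + 50/73 = 1789791/73 ≈ 24518.)
(23689 + 20082)*(b(48) + v) = (23689 + 20082)*((½)*(15 + 48)/48 + 1789791/73) = 43771*((½)*(1/48)*63 + 1789791/73) = 43771*(21/32 + 1789791/73) = 43771*(57274845/2336) = 2506977240495/2336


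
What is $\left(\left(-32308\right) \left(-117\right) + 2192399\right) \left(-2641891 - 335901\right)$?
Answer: $-17784669163520$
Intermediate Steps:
$\left(\left(-32308\right) \left(-117\right) + 2192399\right) \left(-2641891 - 335901\right) = \left(3780036 + 2192399\right) \left(-2977792\right) = 5972435 \left(-2977792\right) = -17784669163520$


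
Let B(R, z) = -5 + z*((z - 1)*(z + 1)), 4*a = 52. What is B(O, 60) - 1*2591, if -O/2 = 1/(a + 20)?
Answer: 213344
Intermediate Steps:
a = 13 (a = (1/4)*52 = 13)
O = -2/33 (O = -2/(13 + 20) = -2/33 ≈ -0.060606)
B(R, z) = -5 + z*(1 + z)*(-1 + z) (B(R, z) = -5 + z*((-1 + z)*(1 + z)) = -5 + z*((1 + z)*(-1 + z)) = -5 + z*(1 + z)*(-1 + z))
B(O, 60) - 1*2591 = (-5 + 60**3 - 1*60) - 1*2591 = (-5 + 216000 - 60) - 2591 = 215935 - 2591 = 213344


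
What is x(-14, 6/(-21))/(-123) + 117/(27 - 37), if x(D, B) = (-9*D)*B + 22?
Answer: -14251/1230 ≈ -11.586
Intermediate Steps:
x(D, B) = 22 - 9*B*D (x(D, B) = -9*B*D + 22 = 22 - 9*B*D)
x(-14, 6/(-21))/(-123) + 117/(27 - 37) = (22 - 9*6/(-21)*(-14))/(-123) + 117/(27 - 37) = (22 - 9*6*(-1/21)*(-14))*(-1/123) + 117/(-10) = (22 - 9*(-2/7)*(-14))*(-1/123) + 117*(-1/10) = (22 - 36)*(-1/123) - 117/10 = -14*(-1/123) - 117/10 = 14/123 - 117/10 = -14251/1230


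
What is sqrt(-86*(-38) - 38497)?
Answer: I*sqrt(35229) ≈ 187.69*I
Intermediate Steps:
sqrt(-86*(-38) - 38497) = sqrt(3268 - 38497) = sqrt(-35229) = I*sqrt(35229)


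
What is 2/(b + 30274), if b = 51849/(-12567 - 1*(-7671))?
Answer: 1088/16463295 ≈ 6.6086e-5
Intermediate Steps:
b = -5761/544 (b = 51849/(-12567 + 7671) = 51849/(-4896) = 51849*(-1/4896) = -5761/544 ≈ -10.590)
2/(b + 30274) = 2/(-5761/544 + 30274) = 2/(16463295/544) = (544/16463295)*2 = 1088/16463295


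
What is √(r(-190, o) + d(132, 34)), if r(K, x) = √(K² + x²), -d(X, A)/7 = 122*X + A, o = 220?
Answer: √(-112966 + 130*√5) ≈ 335.67*I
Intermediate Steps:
d(X, A) = -854*X - 7*A (d(X, A) = -7*(122*X + A) = -7*(A + 122*X) = -854*X - 7*A)
√(r(-190, o) + d(132, 34)) = √(√((-190)² + 220²) + (-854*132 - 7*34)) = √(√(36100 + 48400) + (-112728 - 238)) = √(√84500 - 112966) = √(130*√5 - 112966) = √(-112966 + 130*√5)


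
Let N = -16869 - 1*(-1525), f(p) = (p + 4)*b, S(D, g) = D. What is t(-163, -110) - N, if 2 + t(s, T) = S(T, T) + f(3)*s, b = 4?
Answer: 10668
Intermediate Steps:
f(p) = 16 + 4*p (f(p) = (p + 4)*4 = (4 + p)*4 = 16 + 4*p)
N = -15344 (N = -16869 + 1525 = -15344)
t(s, T) = -2 + T + 28*s (t(s, T) = -2 + (T + (16 + 4*3)*s) = -2 + (T + (16 + 12)*s) = -2 + (T + 28*s) = -2 + T + 28*s)
t(-163, -110) - N = (-2 - 110 + 28*(-163)) - 1*(-15344) = (-2 - 110 - 4564) + 15344 = -4676 + 15344 = 10668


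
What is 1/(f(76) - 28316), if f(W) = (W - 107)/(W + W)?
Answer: -152/4304063 ≈ -3.5315e-5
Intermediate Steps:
f(W) = (-107 + W)/(2*W) (f(W) = (-107 + W)/((2*W)) = (-107 + W)*(1/(2*W)) = (-107 + W)/(2*W))
1/(f(76) - 28316) = 1/((½)*(-107 + 76)/76 - 28316) = 1/((½)*(1/76)*(-31) - 28316) = 1/(-31/152 - 28316) = 1/(-4304063/152) = -152/4304063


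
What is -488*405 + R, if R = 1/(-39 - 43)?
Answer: -16206481/82 ≈ -1.9764e+5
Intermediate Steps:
R = -1/82 (R = 1/(-82) = -1/82 ≈ -0.012195)
-488*405 + R = -488*405 - 1/82 = -197640 - 1/82 = -16206481/82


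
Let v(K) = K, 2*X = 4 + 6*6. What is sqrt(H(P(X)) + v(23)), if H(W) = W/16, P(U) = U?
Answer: sqrt(97)/2 ≈ 4.9244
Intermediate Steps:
X = 20 (X = (4 + 6*6)/2 = (4 + 36)/2 = (1/2)*40 = 20)
H(W) = W/16 (H(W) = W*(1/16) = W/16)
sqrt(H(P(X)) + v(23)) = sqrt((1/16)*20 + 23) = sqrt(5/4 + 23) = sqrt(97/4) = sqrt(97)/2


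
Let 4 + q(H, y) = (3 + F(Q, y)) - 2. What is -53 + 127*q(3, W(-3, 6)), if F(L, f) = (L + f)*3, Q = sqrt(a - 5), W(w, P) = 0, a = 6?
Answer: -53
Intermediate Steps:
Q = 1 (Q = sqrt(6 - 5) = sqrt(1) = 1)
F(L, f) = 3*L + 3*f
q(H, y) = 3*y (q(H, y) = -4 + ((3 + (3*1 + 3*y)) - 2) = -4 + ((3 + (3 + 3*y)) - 2) = -4 + ((6 + 3*y) - 2) = -4 + (4 + 3*y) = 3*y)
-53 + 127*q(3, W(-3, 6)) = -53 + 127*(3*0) = -53 + 127*0 = -53 + 0 = -53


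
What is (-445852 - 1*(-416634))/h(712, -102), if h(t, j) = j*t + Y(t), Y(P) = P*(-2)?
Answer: 14609/37024 ≈ 0.39458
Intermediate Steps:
Y(P) = -2*P
h(t, j) = -2*t + j*t (h(t, j) = j*t - 2*t = -2*t + j*t)
(-445852 - 1*(-416634))/h(712, -102) = (-445852 - 1*(-416634))/((712*(-2 - 102))) = (-445852 + 416634)/((712*(-104))) = -29218/(-74048) = -29218*(-1/74048) = 14609/37024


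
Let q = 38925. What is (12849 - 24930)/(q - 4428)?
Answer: -4027/11499 ≈ -0.35020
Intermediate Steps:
(12849 - 24930)/(q - 4428) = (12849 - 24930)/(38925 - 4428) = -12081/34497 = -12081*1/34497 = -4027/11499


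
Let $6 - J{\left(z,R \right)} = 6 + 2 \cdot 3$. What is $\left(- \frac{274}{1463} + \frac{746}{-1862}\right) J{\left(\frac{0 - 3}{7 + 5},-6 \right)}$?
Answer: $\frac{36126}{10241} \approx 3.5276$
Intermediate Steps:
$J{\left(z,R \right)} = -6$ ($J{\left(z,R \right)} = 6 - \left(6 + 2 \cdot 3\right) = 6 - \left(6 + 6\right) = 6 - 12 = -6$)
$\left(- \frac{274}{1463} + \frac{746}{-1862}\right) J{\left(\frac{0 - 3}{7 + 5},-6 \right)} = \left(- \frac{274}{1463} + \frac{746}{-1862}\right) \left(-6\right) = \left(\left(-274\right) \frac{1}{1463} + 746 \left(- \frac{1}{1862}\right)\right) \left(-6\right) = \left(- \frac{274}{1463} - \frac{373}{931}\right) \left(-6\right) = \left(- \frac{6021}{10241}\right) \left(-6\right) = \frac{36126}{10241}$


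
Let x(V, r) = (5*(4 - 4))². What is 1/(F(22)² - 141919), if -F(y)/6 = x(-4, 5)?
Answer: -1/141919 ≈ -7.0463e-6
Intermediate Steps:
x(V, r) = 0 (x(V, r) = (5*0)² = 0² = 0)
F(y) = 0 (F(y) = -6*0 = 0)
1/(F(22)² - 141919) = 1/(0² - 141919) = 1/(0 - 141919) = 1/(-141919) = -1/141919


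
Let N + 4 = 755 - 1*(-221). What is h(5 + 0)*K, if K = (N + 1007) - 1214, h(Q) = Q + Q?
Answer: 7650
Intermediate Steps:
h(Q) = 2*Q
N = 972 (N = -4 + (755 - 1*(-221)) = -4 + (755 + 221) = -4 + 976 = 972)
K = 765 (K = (972 + 1007) - 1214 = 1979 - 1214 = 765)
h(5 + 0)*K = (2*(5 + 0))*765 = (2*5)*765 = 10*765 = 7650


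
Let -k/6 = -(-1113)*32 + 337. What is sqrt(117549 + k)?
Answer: I*sqrt(98169) ≈ 313.32*I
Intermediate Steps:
k = -215718 (k = -6*(-(-1113)*32 + 337) = -6*(-159*(-224) + 337) = -6*(35616 + 337) = -6*35953 = -215718)
sqrt(117549 + k) = sqrt(117549 - 215718) = sqrt(-98169) = I*sqrt(98169)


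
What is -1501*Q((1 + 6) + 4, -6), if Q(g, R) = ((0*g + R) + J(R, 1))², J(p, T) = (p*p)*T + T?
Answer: -1442461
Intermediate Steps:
J(p, T) = T + T*p² (J(p, T) = p²*T + T = T*p² + T = T + T*p²)
Q(g, R) = (1 + R + R²)² (Q(g, R) = ((0*g + R) + 1*(1 + R²))² = ((0 + R) + (1 + R²))² = (R + (1 + R²))² = (1 + R + R²)²)
-1501*Q((1 + 6) + 4, -6) = -1501*(1 - 6 + (-6)²)² = -1501*(1 - 6 + 36)² = -1501*31² = -1501*961 = -1442461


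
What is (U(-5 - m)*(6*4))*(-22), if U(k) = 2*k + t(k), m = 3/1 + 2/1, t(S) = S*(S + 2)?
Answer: -31680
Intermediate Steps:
t(S) = S*(2 + S)
m = 5 (m = 3*1 + 2*1 = 3 + 2 = 5)
U(k) = 2*k + k*(2 + k)
(U(-5 - m)*(6*4))*(-22) = (((-5 - 1*5)*(4 + (-5 - 1*5)))*(6*4))*(-22) = (((-5 - 5)*(4 + (-5 - 5)))*24)*(-22) = (-10*(4 - 10)*24)*(-22) = (-10*(-6)*24)*(-22) = (60*24)*(-22) = 1440*(-22) = -31680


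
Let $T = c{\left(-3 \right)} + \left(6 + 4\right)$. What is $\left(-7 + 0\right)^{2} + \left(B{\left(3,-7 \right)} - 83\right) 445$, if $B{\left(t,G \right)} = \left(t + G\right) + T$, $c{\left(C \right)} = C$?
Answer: $-35551$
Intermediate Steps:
$T = 7$ ($T = -3 + \left(6 + 4\right) = -3 + 10 = 7$)
$B{\left(t,G \right)} = 7 + G + t$ ($B{\left(t,G \right)} = \left(t + G\right) + 7 = \left(G + t\right) + 7 = 7 + G + t$)
$\left(-7 + 0\right)^{2} + \left(B{\left(3,-7 \right)} - 83\right) 445 = \left(-7 + 0\right)^{2} + \left(\left(7 - 7 + 3\right) - 83\right) 445 = \left(-7\right)^{2} + \left(3 - 83\right) 445 = 49 - 35600 = -35551$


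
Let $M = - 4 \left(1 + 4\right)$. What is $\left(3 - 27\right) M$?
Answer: $480$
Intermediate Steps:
$M = -20$ ($M = \left(-4\right) 5 = -20$)
$\left(3 - 27\right) M = \left(3 - 27\right) \left(-20\right) = \left(-24\right) \left(-20\right) = 480$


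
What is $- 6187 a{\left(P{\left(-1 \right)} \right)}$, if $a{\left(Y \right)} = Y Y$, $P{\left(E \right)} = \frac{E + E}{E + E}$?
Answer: $-6187$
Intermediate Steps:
$P{\left(E \right)} = 1$ ($P{\left(E \right)} = \frac{2 E}{2 E} = 2 E \frac{1}{2 E} = 1$)
$a{\left(Y \right)} = Y^{2}$
$- 6187 a{\left(P{\left(-1 \right)} \right)} = - 6187 \cdot 1^{2} = \left(-6187\right) 1 = -6187$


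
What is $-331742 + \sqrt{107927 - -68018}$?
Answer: $-331742 + \sqrt{175945} \approx -3.3132 \cdot 10^{5}$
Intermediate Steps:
$-331742 + \sqrt{107927 - -68018} = -331742 + \sqrt{107927 + \left(-40531 + 108549\right)} = -331742 + \sqrt{107927 + 68018} = -331742 + \sqrt{175945}$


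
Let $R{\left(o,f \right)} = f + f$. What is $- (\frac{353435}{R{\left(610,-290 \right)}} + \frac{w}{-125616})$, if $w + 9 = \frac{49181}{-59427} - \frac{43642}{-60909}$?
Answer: $\frac{1339178576220339431}{2197642187837592} \approx 609.37$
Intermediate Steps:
$R{\left(o,f \right)} = 2 f$
$w = - \frac{10992934894}{1206546381}$ ($w = -9 + \left(\frac{49181}{-59427} - \frac{43642}{-60909}\right) = -9 + \left(49181 \left(- \frac{1}{59427}\right) - - \frac{43642}{60909}\right) = -9 + \left(- \frac{49181}{59427} + \frac{43642}{60909}\right) = -9 - \frac{134017465}{1206546381} = - \frac{10992934894}{1206546381} \approx -9.1111$)
$- (\frac{353435}{R{\left(610,-290 \right)}} + \frac{w}{-125616}) = - (\frac{353435}{2 \left(-290\right)} - \frac{10992934894}{1206546381 \left(-125616\right)}) = - (\frac{353435}{-580} - - \frac{5496467447}{75780765097848}) = - (353435 \left(- \frac{1}{580}\right) + \frac{5496467447}{75780765097848}) = - (- \frac{70687}{116} + \frac{5496467447}{75780765097848}) = \left(-1\right) \left(- \frac{1339178576220339431}{2197642187837592}\right) = \frac{1339178576220339431}{2197642187837592}$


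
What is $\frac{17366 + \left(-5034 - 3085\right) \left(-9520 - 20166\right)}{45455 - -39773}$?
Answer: $\frac{60259500}{21307} \approx 2828.2$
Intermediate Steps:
$\frac{17366 + \left(-5034 - 3085\right) \left(-9520 - 20166\right)}{45455 - -39773} = \frac{17366 - -241020634}{45455 + 39773} = \frac{17366 + 241020634}{85228} = 241038000 \cdot \frac{1}{85228} = \frac{60259500}{21307}$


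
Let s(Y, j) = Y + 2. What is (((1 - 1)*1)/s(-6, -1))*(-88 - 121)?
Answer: 0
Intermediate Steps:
s(Y, j) = 2 + Y
(((1 - 1)*1)/s(-6, -1))*(-88 - 121) = (((1 - 1)*1)/(2 - 6))*(-88 - 121) = ((0*1)/(-4))*(-209) = (0*(-¼))*(-209) = 0*(-209) = 0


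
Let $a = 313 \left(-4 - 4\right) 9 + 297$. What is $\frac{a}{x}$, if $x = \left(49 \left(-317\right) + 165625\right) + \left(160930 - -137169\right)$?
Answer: $- \frac{2471}{49799} \approx -0.049619$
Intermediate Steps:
$a = -22239$ ($a = 313 \left(\left(-8\right) 9\right) + 297 = 313 \left(-72\right) + 297 = -22536 + 297 = -22239$)
$x = 448191$ ($x = \left(-15533 + 165625\right) + \left(160930 + 137169\right) = 150092 + 298099 = 448191$)
$\frac{a}{x} = - \frac{22239}{448191} = \left(-22239\right) \frac{1}{448191} = - \frac{2471}{49799}$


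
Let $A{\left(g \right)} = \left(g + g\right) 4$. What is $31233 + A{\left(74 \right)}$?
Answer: $31825$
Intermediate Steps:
$A{\left(g \right)} = 8 g$ ($A{\left(g \right)} = 2 g 4 = 8 g$)
$31233 + A{\left(74 \right)} = 31233 + 8 \cdot 74 = 31233 + 592 = 31825$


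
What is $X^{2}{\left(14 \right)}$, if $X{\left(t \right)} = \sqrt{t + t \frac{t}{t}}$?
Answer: $28$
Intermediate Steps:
$X{\left(t \right)} = \sqrt{2} \sqrt{t}$ ($X{\left(t \right)} = \sqrt{t + t 1} = \sqrt{t + t} = \sqrt{2 t} = \sqrt{2} \sqrt{t}$)
$X^{2}{\left(14 \right)} = \left(\sqrt{2} \sqrt{14}\right)^{2} = \left(2 \sqrt{7}\right)^{2} = 28$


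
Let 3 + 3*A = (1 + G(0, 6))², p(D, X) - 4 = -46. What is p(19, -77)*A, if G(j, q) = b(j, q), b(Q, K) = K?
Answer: -644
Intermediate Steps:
G(j, q) = q
p(D, X) = -42 (p(D, X) = 4 - 46 = -42)
A = 46/3 (A = -1 + (1 + 6)²/3 = -1 + (⅓)*7² = -1 + (⅓)*49 = -1 + 49/3 = 46/3 ≈ 15.333)
p(19, -77)*A = -42*46/3 = -644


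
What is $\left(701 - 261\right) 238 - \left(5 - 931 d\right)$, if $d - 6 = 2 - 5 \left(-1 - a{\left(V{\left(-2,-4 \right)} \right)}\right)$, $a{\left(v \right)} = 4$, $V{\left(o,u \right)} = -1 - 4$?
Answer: $135438$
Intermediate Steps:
$V{\left(o,u \right)} = -5$
$d = 33$ ($d = 6 - \left(-2 + 5 \left(-1 - 4\right)\right) = 6 + \left(2 - -25\right) = 6 + \left(2 + 25\right) = 6 + 27 = 33$)
$\left(701 - 261\right) 238 - \left(5 - 931 d\right) = \left(701 - 261\right) 238 - \left(5 - 30723\right) = 440 \cdot 238 - \left(5 - 30723\right) = 104720 - -30718 = 104720 + 30718 = 135438$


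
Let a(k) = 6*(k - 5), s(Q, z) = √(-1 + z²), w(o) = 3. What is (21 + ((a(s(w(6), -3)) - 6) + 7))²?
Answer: 352 - 192*√2 ≈ 80.471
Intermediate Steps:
a(k) = -30 + 6*k (a(k) = 6*(-5 + k) = -30 + 6*k)
(21 + ((a(s(w(6), -3)) - 6) + 7))² = (21 + (((-30 + 6*√(-1 + (-3)²)) - 6) + 7))² = (21 + (((-30 + 6*√(-1 + 9)) - 6) + 7))² = (21 + (((-30 + 6*√8) - 6) + 7))² = (21 + (((-30 + 6*(2*√2)) - 6) + 7))² = (21 + (((-30 + 12*√2) - 6) + 7))² = (21 + ((-36 + 12*√2) + 7))² = (21 + (-29 + 12*√2))² = (-8 + 12*√2)²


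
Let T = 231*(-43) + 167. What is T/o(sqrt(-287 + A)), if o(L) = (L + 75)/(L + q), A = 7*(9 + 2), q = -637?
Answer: 30967986/389 - 6953392*I*sqrt(210)/5835 ≈ 79609.0 - 17269.0*I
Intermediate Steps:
A = 77 (A = 7*11 = 77)
o(L) = (75 + L)/(-637 + L) (o(L) = (L + 75)/(L - 637) = (75 + L)/(-637 + L))
T = -9766 (T = -9933 + 167 = -9766)
T/o(sqrt(-287 + A)) = -9766*(-637 + sqrt(-287 + 77))/(75 + sqrt(-287 + 77)) = -9766*(-637 + sqrt(-210))/(75 + sqrt(-210)) = -9766*(-637 + I*sqrt(210))/(75 + I*sqrt(210))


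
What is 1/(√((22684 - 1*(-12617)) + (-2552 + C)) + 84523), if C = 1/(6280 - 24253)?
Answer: 1519131879/128400995210941 - 12*√73464359917/128400995210941 ≈ 1.1806e-5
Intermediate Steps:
C = -1/17973 (C = 1/(-17973) = -1/17973 ≈ -5.5639e-5)
1/(√((22684 - 1*(-12617)) + (-2552 + C)) + 84523) = 1/(√((22684 - 1*(-12617)) + (-2552 - 1/17973)) + 84523) = 1/(√((22684 + 12617) - 45867097/17973) + 84523) = 1/(√(35301 - 45867097/17973) + 84523) = 1/(√(588597776/17973) + 84523) = 1/(4*√73464359917/5991 + 84523) = 1/(84523 + 4*√73464359917/5991)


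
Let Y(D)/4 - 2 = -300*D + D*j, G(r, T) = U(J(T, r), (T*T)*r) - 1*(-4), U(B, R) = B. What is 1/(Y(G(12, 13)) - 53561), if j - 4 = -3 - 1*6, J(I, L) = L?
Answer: -1/73073 ≈ -1.3685e-5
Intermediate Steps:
j = -5 (j = 4 + (-3 - 1*6) = 4 + (-3 - 6) = 4 - 9 = -5)
G(r, T) = 4 + r (G(r, T) = r - 1*(-4) = r + 4 = 4 + r)
Y(D) = 8 - 1220*D (Y(D) = 8 + 4*(-300*D + D*(-5)) = 8 + 4*(-300*D - 5*D) = 8 + 4*(-305*D) = 8 - 1220*D)
1/(Y(G(12, 13)) - 53561) = 1/((8 - 1220*(4 + 12)) - 53561) = 1/((8 - 1220*16) - 53561) = 1/((8 - 19520) - 53561) = 1/(-19512 - 53561) = 1/(-73073) = -1/73073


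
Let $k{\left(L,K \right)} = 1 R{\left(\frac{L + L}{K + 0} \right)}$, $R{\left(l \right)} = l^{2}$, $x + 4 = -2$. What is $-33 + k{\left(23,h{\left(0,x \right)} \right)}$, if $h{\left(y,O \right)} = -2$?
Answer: $496$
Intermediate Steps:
$x = -6$ ($x = -4 - 2 = -6$)
$k{\left(L,K \right)} = \frac{4 L^{2}}{K^{2}}$ ($k{\left(L,K \right)} = 1 \left(\frac{L + L}{K + 0}\right)^{2} = 1 \left(\frac{2 L}{K}\right)^{2} = 1 \frac{4 L^{2}}{K^{2}} = \frac{4 L^{2}}{K^{2}}$)
$-33 + k{\left(23,h{\left(0,x \right)} \right)} = -33 + \frac{4 \cdot 23^{2}}{4} = -33 + 4 \cdot \frac{1}{4} \cdot 529 = -33 + 529 = 496$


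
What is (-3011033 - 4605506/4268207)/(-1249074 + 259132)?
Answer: 12851716733337/4225277373994 ≈ 3.0416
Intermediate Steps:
(-3011033 - 4605506/4268207)/(-1249074 + 259132) = (-3011033 - 4605506*1/4268207)/(-989942) = (-3011033 - 4605506/4268207)*(-1/989942) = -12851716733337/4268207*(-1/989942) = 12851716733337/4225277373994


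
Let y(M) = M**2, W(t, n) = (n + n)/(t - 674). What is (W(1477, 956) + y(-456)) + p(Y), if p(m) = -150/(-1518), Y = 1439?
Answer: 3840415785/18469 ≈ 2.0794e+5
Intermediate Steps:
W(t, n) = 2*n/(-674 + t) (W(t, n) = (2*n)/(-674 + t) = 2*n/(-674 + t))
p(m) = 25/253 (p(m) = -150*(-1/1518) = 25/253)
(W(1477, 956) + y(-456)) + p(Y) = (2*956/(-674 + 1477) + (-456)**2) + 25/253 = (2*956/803 + 207936) + 25/253 = (2*956*(1/803) + 207936) + 25/253 = (1912/803 + 207936) + 25/253 = 166974520/803 + 25/253 = 3840415785/18469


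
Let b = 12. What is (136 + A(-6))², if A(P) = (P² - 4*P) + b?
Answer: 43264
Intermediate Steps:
A(P) = 12 + P² - 4*P (A(P) = (P² - 4*P) + 12 = 12 + P² - 4*P)
(136 + A(-6))² = (136 + (12 + (-6)² - 4*(-6)))² = (136 + (12 + 36 + 24))² = (136 + 72)² = 208² = 43264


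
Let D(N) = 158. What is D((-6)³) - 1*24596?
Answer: -24438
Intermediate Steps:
D((-6)³) - 1*24596 = 158 - 1*24596 = 158 - 24596 = -24438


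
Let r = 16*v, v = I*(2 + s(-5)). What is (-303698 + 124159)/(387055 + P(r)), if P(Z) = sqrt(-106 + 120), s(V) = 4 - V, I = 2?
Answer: -69491467645/149811573011 + 179539*sqrt(14)/149811573011 ≈ -0.46385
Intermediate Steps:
v = 22 (v = 2*(2 + (4 - 1*(-5))) = 2*(2 + (4 + 5)) = 2*(2 + 9) = 2*11 = 22)
r = 352 (r = 16*22 = 352)
P(Z) = sqrt(14)
(-303698 + 124159)/(387055 + P(r)) = (-303698 + 124159)/(387055 + sqrt(14)) = -179539/(387055 + sqrt(14))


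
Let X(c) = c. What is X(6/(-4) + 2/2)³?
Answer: -⅛ ≈ -0.12500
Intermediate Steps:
X(6/(-4) + 2/2)³ = (6/(-4) + 2/2)³ = (6*(-¼) + 2*(½))³ = (-3/2 + 1)³ = (-½)³ = -⅛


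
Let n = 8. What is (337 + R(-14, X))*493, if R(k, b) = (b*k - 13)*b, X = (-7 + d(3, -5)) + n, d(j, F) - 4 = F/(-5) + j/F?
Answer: -1743248/25 ≈ -69730.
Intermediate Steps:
d(j, F) = 4 - F/5 + j/F (d(j, F) = 4 + (F/(-5) + j/F) = 4 + (F*(-1/5) + j/F) = 4 + (-F/5 + j/F) = 4 - F/5 + j/F)
X = 27/5 (X = (-7 + (4 - 1/5*(-5) + 3/(-5))) + 8 = (-7 + (4 + 1 + 3*(-1/5))) + 8 = (-7 + (4 + 1 - 3/5)) + 8 = (-7 + 22/5) + 8 = -13/5 + 8 = 27/5 ≈ 5.4000)
R(k, b) = b*(-13 + b*k) (R(k, b) = (-13 + b*k)*b = b*(-13 + b*k))
(337 + R(-14, X))*493 = (337 + 27*(-13 + (27/5)*(-14))/5)*493 = (337 + 27*(-13 - 378/5)/5)*493 = (337 + (27/5)*(-443/5))*493 = (337 - 11961/25)*493 = -3536/25*493 = -1743248/25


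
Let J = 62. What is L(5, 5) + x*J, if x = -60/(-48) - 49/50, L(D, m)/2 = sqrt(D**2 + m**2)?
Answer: 837/50 + 10*sqrt(2) ≈ 30.882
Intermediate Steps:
L(D, m) = 2*sqrt(D**2 + m**2)
x = 27/100 (x = -60*(-1/48) - 49*1/50 = 5/4 - 49/50 = 27/100 ≈ 0.27000)
L(5, 5) + x*J = 2*sqrt(5**2 + 5**2) + (27/100)*62 = 2*sqrt(25 + 25) + 837/50 = 2*sqrt(50) + 837/50 = 2*(5*sqrt(2)) + 837/50 = 10*sqrt(2) + 837/50 = 837/50 + 10*sqrt(2)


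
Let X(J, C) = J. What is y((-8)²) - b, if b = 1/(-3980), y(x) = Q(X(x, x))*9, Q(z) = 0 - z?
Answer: -2292479/3980 ≈ -576.00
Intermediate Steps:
Q(z) = -z
y(x) = -9*x (y(x) = -x*9 = -9*x)
b = -1/3980 ≈ -0.00025126
y((-8)²) - b = -9*(-8)² - 1*(-1/3980) = -9*64 + 1/3980 = -576 + 1/3980 = -2292479/3980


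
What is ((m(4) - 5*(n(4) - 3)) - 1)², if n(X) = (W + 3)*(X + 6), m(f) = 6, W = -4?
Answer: 4900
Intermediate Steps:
n(X) = -6 - X (n(X) = (-4 + 3)*(X + 6) = -(6 + X) = -6 - X)
((m(4) - 5*(n(4) - 3)) - 1)² = ((6 - 5*((-6 - 1*4) - 3)) - 1)² = ((6 - 5*((-6 - 4) - 3)) - 1)² = ((6 - 5*(-10 - 3)) - 1)² = ((6 - 5*(-13)) - 1)² = ((6 + 65) - 1)² = (71 - 1)² = 70² = 4900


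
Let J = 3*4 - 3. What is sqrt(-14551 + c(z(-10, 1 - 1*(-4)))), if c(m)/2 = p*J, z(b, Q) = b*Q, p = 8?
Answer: I*sqrt(14407) ≈ 120.03*I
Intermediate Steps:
z(b, Q) = Q*b
J = 9 (J = 12 - 3 = 9)
c(m) = 144 (c(m) = 2*(8*9) = 2*72 = 144)
sqrt(-14551 + c(z(-10, 1 - 1*(-4)))) = sqrt(-14551 + 144) = sqrt(-14407) = I*sqrt(14407)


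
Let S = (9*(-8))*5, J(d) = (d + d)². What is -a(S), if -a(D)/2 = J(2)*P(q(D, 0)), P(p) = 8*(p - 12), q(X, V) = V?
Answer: -3072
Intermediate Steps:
J(d) = 4*d² (J(d) = (2*d)² = 4*d²)
P(p) = -96 + 8*p (P(p) = 8*(-12 + p) = -96 + 8*p)
S = -360 (S = -72*5 = -360)
a(D) = 3072 (a(D) = -2*4*2²*(-96 + 8*0) = -2*4*4*(-96 + 0) = -32*(-96) = -2*(-1536) = 3072)
-a(S) = -1*3072 = -3072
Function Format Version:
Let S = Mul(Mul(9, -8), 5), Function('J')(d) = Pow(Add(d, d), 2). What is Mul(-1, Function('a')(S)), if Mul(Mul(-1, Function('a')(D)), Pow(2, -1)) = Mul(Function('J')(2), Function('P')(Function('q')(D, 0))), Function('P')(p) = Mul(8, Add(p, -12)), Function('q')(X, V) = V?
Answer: -3072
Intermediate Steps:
Function('J')(d) = Mul(4, Pow(d, 2)) (Function('J')(d) = Pow(Mul(2, d), 2) = Mul(4, Pow(d, 2)))
Function('P')(p) = Add(-96, Mul(8, p)) (Function('P')(p) = Mul(8, Add(-12, p)) = Add(-96, Mul(8, p)))
S = -360 (S = Mul(-72, 5) = -360)
Function('a')(D) = 3072 (Function('a')(D) = Mul(-2, Mul(Mul(4, Pow(2, 2)), Add(-96, Mul(8, 0)))) = Mul(-2, Mul(Mul(4, 4), Add(-96, 0))) = Mul(-2, Mul(16, -96)) = Mul(-2, -1536) = 3072)
Mul(-1, Function('a')(S)) = Mul(-1, 3072) = -3072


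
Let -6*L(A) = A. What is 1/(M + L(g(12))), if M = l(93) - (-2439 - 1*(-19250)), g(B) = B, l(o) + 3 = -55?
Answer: -1/16871 ≈ -5.9273e-5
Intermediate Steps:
l(o) = -58 (l(o) = -3 - 55 = -58)
L(A) = -A/6
M = -16869 (M = -58 - (-2439 - 1*(-19250)) = -58 - (-2439 + 19250) = -58 - 1*16811 = -58 - 16811 = -16869)
1/(M + L(g(12))) = 1/(-16869 - ⅙*12) = 1/(-16869 - 2) = 1/(-16871) = -1/16871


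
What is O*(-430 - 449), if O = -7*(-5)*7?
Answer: -215355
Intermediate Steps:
O = 245 (O = 35*7 = 245)
O*(-430 - 449) = 245*(-430 - 449) = 245*(-879) = -215355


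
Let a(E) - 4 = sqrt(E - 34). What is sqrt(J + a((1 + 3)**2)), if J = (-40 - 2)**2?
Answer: sqrt(1768 + 3*I*sqrt(2)) ≈ 42.048 + 0.0504*I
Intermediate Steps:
a(E) = 4 + sqrt(-34 + E) (a(E) = 4 + sqrt(E - 34) = 4 + sqrt(-34 + E))
J = 1764 (J = (-42)**2 = 1764)
sqrt(J + a((1 + 3)**2)) = sqrt(1764 + (4 + sqrt(-34 + (1 + 3)**2))) = sqrt(1764 + (4 + sqrt(-34 + 4**2))) = sqrt(1764 + (4 + sqrt(-34 + 16))) = sqrt(1764 + (4 + sqrt(-18))) = sqrt(1764 + (4 + 3*I*sqrt(2))) = sqrt(1768 + 3*I*sqrt(2))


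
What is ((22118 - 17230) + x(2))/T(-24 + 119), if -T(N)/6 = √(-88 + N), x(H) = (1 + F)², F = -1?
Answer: -2444*√7/21 ≈ -307.92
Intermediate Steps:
x(H) = 0 (x(H) = (1 - 1)² = 0² = 0)
T(N) = -6*√(-88 + N)
((22118 - 17230) + x(2))/T(-24 + 119) = ((22118 - 17230) + 0)/((-6*√(-88 + (-24 + 119)))) = (4888 + 0)/((-6*√(-88 + 95))) = 4888/((-6*√7)) = 4888*(-√7/42) = -2444*√7/21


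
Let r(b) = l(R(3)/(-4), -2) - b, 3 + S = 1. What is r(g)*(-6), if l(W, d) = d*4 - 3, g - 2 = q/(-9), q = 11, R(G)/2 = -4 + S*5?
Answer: 212/3 ≈ 70.667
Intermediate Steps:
S = -2 (S = -3 + 1 = -2)
R(G) = -28 (R(G) = 2*(-4 - 2*5) = 2*(-4 - 10) = 2*(-14) = -28)
g = 7/9 (g = 2 + 11/(-9) = 2 + 11*(-⅑) = 2 - 11/9 = 7/9 ≈ 0.77778)
l(W, d) = -3 + 4*d (l(W, d) = 4*d - 3 = -3 + 4*d)
r(b) = -11 - b (r(b) = (-3 + 4*(-2)) - b = (-3 - 8) - b = -11 - b)
r(g)*(-6) = (-11 - 1*7/9)*(-6) = (-11 - 7/9)*(-6) = -106/9*(-6) = 212/3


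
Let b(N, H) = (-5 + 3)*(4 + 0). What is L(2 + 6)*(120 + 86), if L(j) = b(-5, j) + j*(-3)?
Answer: -6592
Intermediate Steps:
b(N, H) = -8 (b(N, H) = -2*4 = -8)
L(j) = -8 - 3*j (L(j) = -8 + j*(-3) = -8 - 3*j)
L(2 + 6)*(120 + 86) = (-8 - 3*(2 + 6))*(120 + 86) = (-8 - 3*8)*206 = (-8 - 24)*206 = -32*206 = -6592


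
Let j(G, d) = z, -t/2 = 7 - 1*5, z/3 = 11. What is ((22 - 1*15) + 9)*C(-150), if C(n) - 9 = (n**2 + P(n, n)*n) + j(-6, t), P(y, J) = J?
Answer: 720672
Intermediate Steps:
z = 33 (z = 3*11 = 33)
t = -4 (t = -2*(7 - 1*5) = -2*(7 - 5) = -2*2 = -4)
j(G, d) = 33
C(n) = 42 + 2*n**2 (C(n) = 9 + ((n**2 + n*n) + 33) = 9 + ((n**2 + n**2) + 33) = 9 + (2*n**2 + 33) = 9 + (33 + 2*n**2) = 42 + 2*n**2)
((22 - 1*15) + 9)*C(-150) = ((22 - 1*15) + 9)*(42 + 2*(-150)**2) = ((22 - 15) + 9)*(42 + 2*22500) = (7 + 9)*(42 + 45000) = 16*45042 = 720672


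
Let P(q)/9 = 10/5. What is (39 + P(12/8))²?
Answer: 3249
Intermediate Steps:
P(q) = 18 (P(q) = 9*(10/5) = 9*(10*(⅕)) = 9*2 = 18)
(39 + P(12/8))² = (39 + 18)² = 57² = 3249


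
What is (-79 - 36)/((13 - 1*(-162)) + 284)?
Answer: -115/459 ≈ -0.25054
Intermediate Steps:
(-79 - 36)/((13 - 1*(-162)) + 284) = -115/((13 + 162) + 284) = -115/(175 + 284) = -115/459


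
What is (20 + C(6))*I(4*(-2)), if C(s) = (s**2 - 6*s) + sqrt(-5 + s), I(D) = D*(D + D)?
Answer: 2688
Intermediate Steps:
I(D) = 2*D**2 (I(D) = D*(2*D) = 2*D**2)
C(s) = s**2 + sqrt(-5 + s) - 6*s
(20 + C(6))*I(4*(-2)) = (20 + (6**2 + sqrt(-5 + 6) - 6*6))*(2*(4*(-2))**2) = (20 + (36 + sqrt(1) - 36))*(2*(-8)**2) = (20 + (36 + 1 - 36))*(2*64) = (20 + 1)*128 = 21*128 = 2688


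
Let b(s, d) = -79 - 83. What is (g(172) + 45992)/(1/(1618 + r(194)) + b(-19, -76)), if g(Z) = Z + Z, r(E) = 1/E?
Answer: -1818068256/6356309 ≈ -286.03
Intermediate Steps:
b(s, d) = -162
g(Z) = 2*Z
(g(172) + 45992)/(1/(1618 + r(194)) + b(-19, -76)) = (2*172 + 45992)/(1/(1618 + 1/194) - 162) = (344 + 45992)/(1/(1618 + 1/194) - 162) = 46336/(1/(313893/194) - 162) = 46336/(194/313893 - 162) = 46336/(-50850472/313893) = 46336*(-313893/50850472) = -1818068256/6356309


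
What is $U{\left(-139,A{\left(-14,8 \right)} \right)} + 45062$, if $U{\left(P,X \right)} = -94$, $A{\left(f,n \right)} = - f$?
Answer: $44968$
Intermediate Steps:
$U{\left(-139,A{\left(-14,8 \right)} \right)} + 45062 = -94 + 45062 = 44968$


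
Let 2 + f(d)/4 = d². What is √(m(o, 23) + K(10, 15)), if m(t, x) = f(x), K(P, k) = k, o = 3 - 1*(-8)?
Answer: √2123 ≈ 46.076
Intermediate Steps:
o = 11 (o = 3 + 8 = 11)
f(d) = -8 + 4*d²
m(t, x) = -8 + 4*x²
√(m(o, 23) + K(10, 15)) = √((-8 + 4*23²) + 15) = √((-8 + 4*529) + 15) = √((-8 + 2116) + 15) = √(2108 + 15) = √2123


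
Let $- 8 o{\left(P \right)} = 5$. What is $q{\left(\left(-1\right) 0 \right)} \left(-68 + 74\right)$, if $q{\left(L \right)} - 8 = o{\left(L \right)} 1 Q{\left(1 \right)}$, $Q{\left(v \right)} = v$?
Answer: $\frac{177}{4} \approx 44.25$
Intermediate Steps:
$o{\left(P \right)} = - \frac{5}{8}$ ($o{\left(P \right)} = \left(- \frac{1}{8}\right) 5 = - \frac{5}{8}$)
$q{\left(L \right)} = \frac{59}{8}$ ($q{\left(L \right)} = 8 + \left(- \frac{5}{8}\right) 1 \cdot 1 = 8 - \frac{5}{8} = \frac{59}{8}$)
$q{\left(\left(-1\right) 0 \right)} \left(-68 + 74\right) = \frac{59 \left(-68 + 74\right)}{8} = \frac{59}{8} \cdot 6 = \frac{177}{4}$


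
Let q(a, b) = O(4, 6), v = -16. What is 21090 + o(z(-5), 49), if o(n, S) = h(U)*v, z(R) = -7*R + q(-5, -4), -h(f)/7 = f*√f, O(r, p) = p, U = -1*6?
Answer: 21090 - 672*I*√6 ≈ 21090.0 - 1646.1*I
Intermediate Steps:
U = -6
q(a, b) = 6
h(f) = -7*f^(3/2) (h(f) = -7*f*√f = -7*f^(3/2))
z(R) = 6 - 7*R (z(R) = -7*R + 6 = 6 - 7*R)
o(n, S) = -672*I*√6 (o(n, S) = -(-42)*I*√6*(-16) = (42*I*√6)*(-16) = -672*I*√6)
21090 + o(z(-5), 49) = 21090 - 672*I*√6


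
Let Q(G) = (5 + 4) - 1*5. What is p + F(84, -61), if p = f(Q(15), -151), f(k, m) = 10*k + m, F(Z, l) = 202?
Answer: 91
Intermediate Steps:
Q(G) = 4 (Q(G) = 9 - 5 = 4)
f(k, m) = m + 10*k
p = -111 (p = -151 + 10*4 = -151 + 40 = -111)
p + F(84, -61) = -111 + 202 = 91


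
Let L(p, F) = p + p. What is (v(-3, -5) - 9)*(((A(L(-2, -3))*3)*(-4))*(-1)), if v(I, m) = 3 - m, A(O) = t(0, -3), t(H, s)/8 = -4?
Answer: 384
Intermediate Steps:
t(H, s) = -32 (t(H, s) = 8*(-4) = -32)
L(p, F) = 2*p
A(O) = -32
(v(-3, -5) - 9)*(((A(L(-2, -3))*3)*(-4))*(-1)) = ((3 - 1*(-5)) - 9)*((-32*3*(-4))*(-1)) = ((3 + 5) - 9)*(-96*(-4)*(-1)) = (8 - 9)*(384*(-1)) = -1*(-384) = 384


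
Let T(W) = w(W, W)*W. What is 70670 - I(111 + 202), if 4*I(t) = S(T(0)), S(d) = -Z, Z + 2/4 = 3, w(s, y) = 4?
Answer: 565365/8 ≈ 70671.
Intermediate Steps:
T(W) = 4*W
Z = 5/2 (Z = -1/2 + 3 = 5/2 ≈ 2.5000)
S(d) = -5/2 (S(d) = -1*5/2 = -5/2)
I(t) = -5/8 (I(t) = (1/4)*(-5/2) = -5/8)
70670 - I(111 + 202) = 70670 - 1*(-5/8) = 70670 + 5/8 = 565365/8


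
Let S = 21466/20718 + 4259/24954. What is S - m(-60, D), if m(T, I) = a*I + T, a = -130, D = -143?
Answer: -1596554998439/86166162 ≈ -18529.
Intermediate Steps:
m(T, I) = T - 130*I (m(T, I) = -130*I + T = T - 130*I)
S = 103983421/86166162 (S = 21466*(1/20718) + 4259*(1/24954) = 10733/10359 + 4259/24954 = 103983421/86166162 ≈ 1.2068)
S - m(-60, D) = 103983421/86166162 - (-60 - 130*(-143)) = 103983421/86166162 - (-60 + 18590) = 103983421/86166162 - 1*18530 = 103983421/86166162 - 18530 = -1596554998439/86166162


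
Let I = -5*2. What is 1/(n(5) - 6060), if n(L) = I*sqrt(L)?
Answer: -303/1836155 + sqrt(5)/3672310 ≈ -0.00016441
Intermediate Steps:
I = -10
n(L) = -10*sqrt(L)
1/(n(5) - 6060) = 1/(-10*sqrt(5) - 6060) = 1/(-6060 - 10*sqrt(5))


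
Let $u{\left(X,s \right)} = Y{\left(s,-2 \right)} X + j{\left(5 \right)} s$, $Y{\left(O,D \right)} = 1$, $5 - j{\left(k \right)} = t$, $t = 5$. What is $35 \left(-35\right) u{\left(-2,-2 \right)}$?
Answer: $2450$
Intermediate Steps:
$j{\left(k \right)} = 0$ ($j{\left(k \right)} = 5 - 5 = 0$)
$u{\left(X,s \right)} = X$ ($u{\left(X,s \right)} = 1 X + 0 s = X + 0 = X$)
$35 \left(-35\right) u{\left(-2,-2 \right)} = 35 \left(-35\right) \left(-2\right) = \left(-1225\right) \left(-2\right) = 2450$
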